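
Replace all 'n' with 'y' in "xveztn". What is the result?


Input string: 'xveztn'
Operation: replace 'n' with 'y'
Positions of 'n': 5
After replacement: xvezty


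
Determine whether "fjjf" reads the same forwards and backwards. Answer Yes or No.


Input string: 'fjjf'
Reversed: 'fjjf'
Compare pairs: s[0]='f' vs s[3]='f' (match), s[1]='j' vs s[2]='j' (match)
Palindrome: Yes


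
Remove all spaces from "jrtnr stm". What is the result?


Input string: 'jrtnr stm'
Operation: remove all spaces
Words: 'jrtnr', 'stm'
Join without spaces: jrtnrstm


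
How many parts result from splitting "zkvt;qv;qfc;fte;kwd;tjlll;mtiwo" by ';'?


Input string: 'zkvt;qv;qfc;fte;kwd;tjlll;mtiwo'
Delimiter: ';'
Split result: 'zkvt', 'qv', 'qfc', 'fte', 'kwd', 'tjlll', 'mtiwo'
Number of parts: 7


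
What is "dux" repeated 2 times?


Input string: 'dux'
Operation: repeat 2 times
Concatenation: 'dux' + 'dux'
Result: duxdux


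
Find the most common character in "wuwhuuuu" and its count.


Input: 'wuwhuuuu'
Operation: tally each character
Counts: 'h':1, 'u':5, 'w':2
Maximum: 'u' appears 5 times


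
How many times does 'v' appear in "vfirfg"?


Input string: 'vfirfg'
Target character: 'v'
Scan each position: s[0]='v'
Matches found at indices: 0
Total: 1


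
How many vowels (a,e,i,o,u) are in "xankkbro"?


Input string: 'xankkbro'
Operation: count vowels (a, e, i, o, u)
Scan: s[0]='x', s[1]='a' (vowel), s[2]='n', s[3]='k', s[4]='k', s[5]='b', s[6]='r', s[7]='o' (vowel)
Vowels found: 2
Result: 2


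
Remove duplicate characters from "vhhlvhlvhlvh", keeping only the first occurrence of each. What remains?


Input: 'vhhlvhlvhlvh'
Operation: keep first occurrence of each character
Scan: s[0]='v' new -> keep; s[1]='h' new -> keep; s[2]='h' seen -> skip; s[3]='l' new -> keep; s[4]='v' seen -> skip; s[5]='h' seen -> skip; s[6]='l' seen -> skip; s[7]='v' seen -> skip; s[8]='h' seen -> skip; s[9]='l' seen -> skip; s[10]='v' seen -> skip; s[11]='h' seen -> skip
Result: vhl


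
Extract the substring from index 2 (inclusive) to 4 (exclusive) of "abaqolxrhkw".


Input string: 'abaqolxrhkw'
Operation: slice [2:4]
Extract characters: s[2]='a', s[3]='q'
Result: aq


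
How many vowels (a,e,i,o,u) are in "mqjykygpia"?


Input string: 'mqjykygpia'
Operation: count vowels (a, e, i, o, u)
Scan: s[0]='m', s[1]='q', s[2]='j', s[3]='y', s[4]='k', s[5]='y', s[6]='g', s[7]='p', s[8]='i' (vowel), s[9]='a' (vowel)
Vowels found: 2
Result: 2


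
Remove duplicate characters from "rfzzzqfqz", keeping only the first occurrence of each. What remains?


Input: 'rfzzzqfqz'
Operation: keep first occurrence of each character
Scan: s[0]='r' new -> keep; s[1]='f' new -> keep; s[2]='z' new -> keep; s[3]='z' seen -> skip; s[4]='z' seen -> skip; s[5]='q' new -> keep; s[6]='f' seen -> skip; s[7]='q' seen -> skip; s[8]='z' seen -> skip
Result: rfzq


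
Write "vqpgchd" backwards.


Input string: 'vqpgchd'
Operation: reverse character order
Original order: 'v' -> 'q' -> 'p' -> 'g' -> 'c' -> 'h' -> 'd'
Reversed order: 'd' -> 'h' -> 'c' -> 'g' -> 'p' -> 'q' -> 'v'
Result: dhcgpqv


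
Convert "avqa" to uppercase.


Input string: 'avqa'
Operation: convert each letter to uppercase
Mapping: 'a'->'A', 'v'->'V', 'q'->'Q', 'a'->'A'
Result: AVQA


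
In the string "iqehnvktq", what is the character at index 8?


Input string: 'iqehnvktq'
Operation: get character at index 8
Index mapping: s[0]='i', s[1]='q', s[2]='e', s[3]='h', s[4]='n', s[5]='v', s[6]='k', s[7]='t', s[8]='q'
Result: 'q'


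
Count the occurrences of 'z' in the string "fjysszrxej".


Input string: 'fjysszrxej'
Target character: 'z'
Scan each position: s[5]='z'
Matches found at indices: 5
Total: 1


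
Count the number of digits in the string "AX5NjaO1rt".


Input string: 'AX5NjaO1rt'
Operation: count digit characters (0-9)
Scan: 'A', 'X', '5'(digit), 'N', 'j', 'a', 'O', '1'(digit), 'r', 't'
Digits found: 2
Result: 2


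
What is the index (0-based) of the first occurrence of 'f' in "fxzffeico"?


Input string: 'fxzffeico'
Target: 'f'
Scanning left to right: s[0]='f'
First match at index: 0


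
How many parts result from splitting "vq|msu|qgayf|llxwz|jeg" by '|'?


Input string: 'vq|msu|qgayf|llxwz|jeg'
Delimiter: '|'
Split result: 'vq', 'msu', 'qgayf', 'llxwz', 'jeg'
Number of parts: 5


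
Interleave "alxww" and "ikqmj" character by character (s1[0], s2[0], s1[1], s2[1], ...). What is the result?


String 1: 'alxww'
String 2: 'ikqmj'
Operation: alternate characters
Pairs: 'a'+'i', 'l'+'k', 'x'+'q', 'w'+'m', 'w'+'j'
Result: ailkxqwmwj


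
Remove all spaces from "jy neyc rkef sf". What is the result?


Input string: 'jy neyc rkef sf'
Operation: remove all spaces
Words: 'jy', 'neyc', 'rkef', 'sf'
Join without spaces: jyneycrkefsf


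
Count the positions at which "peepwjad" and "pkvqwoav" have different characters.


String 1: 'peepwjad'
String 2: 'pkvqwoav'
Compare each position: pos 0: 'p'=='p', pos 1: 'e'!='k', pos 2: 'e'!='v', pos 3: 'p'!='q', pos 4: 'w'=='w', pos 5: 'j'!='o', pos 6: 'a'=='a', pos 7: 'd'!='v'
Differing positions: 5
Hamming distance: 5


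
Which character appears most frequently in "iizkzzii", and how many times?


Input: 'iizkzzii'
Operation: tally each character
Counts: 'i':4, 'k':1, 'z':3
Maximum: 'i' appears 4 times


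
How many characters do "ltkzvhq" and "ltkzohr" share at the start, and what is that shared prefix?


String 1: 'ltkzvhq'
String 2: 'ltkzohr'
Compare position by position:
pos 0: 'l' vs 'l' match
pos 1: 't' vs 't' match
pos 2: 'k' vs 'k' match
pos 3: 'z' vs 'z' match
pos 4: 'v' vs 'o' differ -> stop
Longest common prefix: "ltkz" (length 4)


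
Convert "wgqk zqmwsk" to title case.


Input string: 'wgqk zqmwsk'
Operation: capitalize first letter of each word
Word transformations: 'wgqk'->'Wgqk', 'zqmwsk'->'Zqmwsk'
Result: Wgqk Zqmwsk


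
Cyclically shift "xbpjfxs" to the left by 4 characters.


Input: 'xbpjfxs', shift = 4
Operation: split at index 4 and swap parts
Front part s[0:4] = 'xbpj'
Back part s[4:] = 'fxs'
Rotated = back + front = 'fxs' + 'xbpj'
Result: fxsxbpj


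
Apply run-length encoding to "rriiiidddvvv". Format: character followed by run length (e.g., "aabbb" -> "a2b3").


Input: 'rriiiidddvvv'
Operation: identify consecutive runs
Runs: 'rr' -> r2, 'iiii' -> i4, 'ddd' -> d3, 'vvv' -> v3
Encoded: r2i4d3v3


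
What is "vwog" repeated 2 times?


Input string: 'vwog'
Operation: repeat 2 times
Concatenation: 'vwog' + 'vwog'
Result: vwogvwog


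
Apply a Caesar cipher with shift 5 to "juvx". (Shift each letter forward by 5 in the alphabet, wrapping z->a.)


Input: 'juvx', shift = 5
Operation: for each letter, (position + 5) mod 26
Mapping: 'j'(9+5=14)->'o', 'u'(20+5=25)->'z', 'v'(21+5=26, 26 mod 26=0)->'a', 'x'(23+5=28, 28 mod 26=2)->'c'
Result: ozac


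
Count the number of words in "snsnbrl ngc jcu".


Input string: 'snsnbrl ngc jcu'
Operation: split by spaces
Words found: 'snsnbrl', 'ngc', 'jcu'
Word count: 3


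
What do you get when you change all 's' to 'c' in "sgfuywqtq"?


Input string: 'sgfuywqtq'
Operation: replace 's' with 'c'
Positions of 's': 0
After replacement: cgfuywqtq


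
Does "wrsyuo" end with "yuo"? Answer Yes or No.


Input string: 'wrsyuo'
Suffix to check: 'yuo'
Last 3 characters of input: 'yuo'
Match: True
Result: Yes


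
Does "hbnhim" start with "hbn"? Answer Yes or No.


Input string: 'hbnhim'
Prefix to check: 'hbn'
First 3 characters of input: 'hbn'
Match: True
Result: Yes


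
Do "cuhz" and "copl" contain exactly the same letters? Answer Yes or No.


String 1: 'cuhz' -> sorted: 'chuz'
String 2: 'copl' -> sorted: 'clop'
Compare sorted forms: 'chuz' != 'clop'
Anagram: No


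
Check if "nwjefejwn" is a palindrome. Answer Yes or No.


Input string: 'nwjefejwn'
Reversed: 'nwjefejwn'
Compare pairs: s[0]='n' vs s[8]='n' (match), s[1]='w' vs s[7]='w' (match), s[2]='j' vs s[6]='j' (match), s[3]='e' vs s[5]='e' (match)
Palindrome: Yes


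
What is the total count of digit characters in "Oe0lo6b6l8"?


Input string: 'Oe0lo6b6l8'
Operation: count digit characters (0-9)
Scan: 'O', 'e', '0'(digit), 'l', 'o', '6'(digit), 'b', '6'(digit), 'l', '8'(digit)
Digits found: 4
Result: 4


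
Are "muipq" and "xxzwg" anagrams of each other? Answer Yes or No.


String 1: 'muipq' -> sorted: 'impqu'
String 2: 'xxzwg' -> sorted: 'gwxxz'
Compare sorted forms: 'impqu' != 'gwxxz'
Anagram: No


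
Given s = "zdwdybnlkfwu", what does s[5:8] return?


Input string: 'zdwdybnlkfwu'
Operation: slice [5:8]
Extract characters: s[5]='b', s[6]='n', s[7]='l'
Result: bnl


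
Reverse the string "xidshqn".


Input string: 'xidshqn'
Operation: reverse character order
Original order: 'x' -> 'i' -> 'd' -> 's' -> 'h' -> 'q' -> 'n'
Reversed order: 'n' -> 'q' -> 'h' -> 's' -> 'd' -> 'i' -> 'x'
Result: nqhsdix


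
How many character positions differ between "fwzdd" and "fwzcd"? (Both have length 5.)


String 1: 'fwzdd'
String 2: 'fwzcd'
Compare each position: pos 0: 'f'=='f', pos 1: 'w'=='w', pos 2: 'z'=='z', pos 3: 'd'!='c', pos 4: 'd'=='d'
Differing positions: 1
Hamming distance: 1


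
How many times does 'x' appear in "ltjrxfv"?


Input string: 'ltjrxfv'
Target character: 'x'
Scan each position: s[4]='x'
Matches found at indices: 4
Total: 1


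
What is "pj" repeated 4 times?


Input string: 'pj'
Operation: repeat 4 times
Concatenation: 'pj' + 'pj' + 'pj' + 'pj'
Result: pjpjpjpj


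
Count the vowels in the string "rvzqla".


Input string: 'rvzqla'
Operation: count vowels (a, e, i, o, u)
Scan: s[0]='r', s[1]='v', s[2]='z', s[3]='q', s[4]='l', s[5]='a' (vowel)
Vowels found: 1
Result: 1


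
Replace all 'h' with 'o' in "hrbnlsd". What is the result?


Input string: 'hrbnlsd'
Operation: replace 'h' with 'o'
Positions of 'h': 0
After replacement: orbnlsd


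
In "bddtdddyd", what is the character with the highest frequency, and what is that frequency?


Input: 'bddtdddyd'
Operation: tally each character
Counts: 'b':1, 'd':6, 't':1, 'y':1
Maximum: 'd' appears 6 times


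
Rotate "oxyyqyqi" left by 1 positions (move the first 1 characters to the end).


Input: 'oxyyqyqi', shift = 1
Operation: split at index 1 and swap parts
Front part s[0:1] = 'o'
Back part s[1:] = 'xyyqyqi'
Rotated = back + front = 'xyyqyqi' + 'o'
Result: xyyqyqio


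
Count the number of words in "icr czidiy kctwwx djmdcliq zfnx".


Input string: 'icr czidiy kctwwx djmdcliq zfnx'
Operation: split by spaces
Words found: 'icr', 'czidiy', 'kctwwx', 'djmdcliq', 'zfnx'
Word count: 5


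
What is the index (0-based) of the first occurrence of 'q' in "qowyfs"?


Input string: 'qowyfs'
Target: 'q'
Scanning left to right: s[0]='q'
First match at index: 0


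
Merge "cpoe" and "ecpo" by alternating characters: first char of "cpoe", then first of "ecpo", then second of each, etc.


String 1: 'cpoe'
String 2: 'ecpo'
Operation: alternate characters
Pairs: 'c'+'e', 'p'+'c', 'o'+'p', 'e'+'o'
Result: cepcopeo


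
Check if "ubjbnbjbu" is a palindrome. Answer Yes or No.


Input string: 'ubjbnbjbu'
Reversed: 'ubjbnbjbu'
Compare pairs: s[0]='u' vs s[8]='u' (match), s[1]='b' vs s[7]='b' (match), s[2]='j' vs s[6]='j' (match), s[3]='b' vs s[5]='b' (match)
Palindrome: Yes


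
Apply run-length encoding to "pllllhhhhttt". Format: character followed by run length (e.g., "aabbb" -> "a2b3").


Input: 'pllllhhhhttt'
Operation: identify consecutive runs
Runs: 'p' -> p1, 'llll' -> l4, 'hhhh' -> h4, 'ttt' -> t3
Encoded: p1l4h4t3


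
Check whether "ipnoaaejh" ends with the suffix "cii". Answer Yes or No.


Input string: 'ipnoaaejh'
Suffix to check: 'cii'
Last 3 characters of input: 'ejh'
Match: False
Result: No


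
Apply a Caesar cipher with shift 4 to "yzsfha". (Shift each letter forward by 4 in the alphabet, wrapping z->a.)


Input: 'yzsfha', shift = 4
Operation: for each letter, (position + 4) mod 26
Mapping: 'y'(24+4=28, 28 mod 26=2)->'c', 'z'(25+4=29, 29 mod 26=3)->'d', 's'(18+4=22)->'w', 'f'(5+4=9)->'j', 'h'(7+4=11)->'l', 'a'(0+4=4)->'e'
Result: cdwjle


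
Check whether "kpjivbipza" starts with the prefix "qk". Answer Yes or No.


Input string: 'kpjivbipza'
Prefix to check: 'qk'
First 2 characters of input: 'kp'
Match: False
Result: No


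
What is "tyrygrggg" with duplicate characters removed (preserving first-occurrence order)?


Input: 'tyrygrggg'
Operation: keep first occurrence of each character
Scan: s[0]='t' new -> keep; s[1]='y' new -> keep; s[2]='r' new -> keep; s[3]='y' seen -> skip; s[4]='g' new -> keep; s[5]='r' seen -> skip; s[6]='g' seen -> skip; s[7]='g' seen -> skip; s[8]='g' seen -> skip
Result: tyrg


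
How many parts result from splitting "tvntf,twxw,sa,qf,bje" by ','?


Input string: 'tvntf,twxw,sa,qf,bje'
Delimiter: ','
Split result: 'tvntf', 'twxw', 'sa', 'qf', 'bje'
Number of parts: 5


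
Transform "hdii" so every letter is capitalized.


Input string: 'hdii'
Operation: convert each letter to uppercase
Mapping: 'h'->'H', 'd'->'D', 'i'->'I', 'i'->'I'
Result: HDII


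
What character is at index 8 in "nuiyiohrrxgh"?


Input string: 'nuiyiohrrxgh'
Operation: get character at index 8
Index mapping: s[0]='n', s[1]='u', s[2]='i', s[3]='y', s[4]='i', s[5]='o', s[6]='h', s[7]='r', s[8]='r'
Result: 'r'


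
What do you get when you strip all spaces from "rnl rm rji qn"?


Input string: 'rnl rm rji qn'
Operation: remove all spaces
Words: 'rnl', 'rm', 'rji', 'qn'
Join without spaces: rnlrmrjiqn


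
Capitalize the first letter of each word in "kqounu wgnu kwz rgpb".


Input string: 'kqounu wgnu kwz rgpb'
Operation: capitalize first letter of each word
Word transformations: 'kqounu'->'Kqounu', 'wgnu'->'Wgnu', 'kwz'->'Kwz', 'rgpb'->'Rgpb'
Result: Kqounu Wgnu Kwz Rgpb


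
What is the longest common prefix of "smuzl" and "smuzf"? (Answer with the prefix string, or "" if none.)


String 1: 'smuzl'
String 2: 'smuzf'
Compare position by position:
pos 0: 's' vs 's' match
pos 1: 'm' vs 'm' match
pos 2: 'u' vs 'u' match
pos 3: 'z' vs 'z' match
pos 4: 'l' vs 'f' differ -> stop
Longest common prefix: "smuz" (length 4)


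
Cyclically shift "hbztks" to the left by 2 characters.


Input: 'hbztks', shift = 2
Operation: split at index 2 and swap parts
Front part s[0:2] = 'hb'
Back part s[2:] = 'ztks'
Rotated = back + front = 'ztks' + 'hb'
Result: ztkshb


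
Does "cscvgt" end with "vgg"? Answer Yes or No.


Input string: 'cscvgt'
Suffix to check: 'vgg'
Last 3 characters of input: 'vgt'
Match: False
Result: No


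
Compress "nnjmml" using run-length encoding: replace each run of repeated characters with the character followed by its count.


Input: 'nnjmml'
Operation: identify consecutive runs
Runs: 'nn' -> n2, 'j' -> j1, 'mm' -> m2, 'l' -> l1
Encoded: n2j1m2l1


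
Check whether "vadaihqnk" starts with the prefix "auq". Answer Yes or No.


Input string: 'vadaihqnk'
Prefix to check: 'auq'
First 3 characters of input: 'vad'
Match: False
Result: No


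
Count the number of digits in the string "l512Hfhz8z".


Input string: 'l512Hfhz8z'
Operation: count digit characters (0-9)
Scan: 'l', '5'(digit), '1'(digit), '2'(digit), 'H', 'f', 'h', 'z', '8'(digit), 'z'
Digits found: 4
Result: 4


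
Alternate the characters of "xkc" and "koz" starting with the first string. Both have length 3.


String 1: 'xkc'
String 2: 'koz'
Operation: alternate characters
Pairs: 'x'+'k', 'k'+'o', 'c'+'z'
Result: xkkocz


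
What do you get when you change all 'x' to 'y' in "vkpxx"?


Input string: 'vkpxx'
Operation: replace 'x' with 'y'
Positions of 'x': 3, 4
After replacement: vkpyy


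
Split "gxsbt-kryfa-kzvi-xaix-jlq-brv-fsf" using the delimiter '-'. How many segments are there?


Input string: 'gxsbt-kryfa-kzvi-xaix-jlq-brv-fsf'
Delimiter: '-'
Split result: 'gxsbt', 'kryfa', 'kzvi', 'xaix', 'jlq', 'brv', 'fsf'
Number of parts: 7


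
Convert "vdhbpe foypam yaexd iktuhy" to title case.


Input string: 'vdhbpe foypam yaexd iktuhy'
Operation: capitalize first letter of each word
Word transformations: 'vdhbpe'->'Vdhbpe', 'foypam'->'Foypam', 'yaexd'->'Yaexd', 'iktuhy'->'Iktuhy'
Result: Vdhbpe Foypam Yaexd Iktuhy


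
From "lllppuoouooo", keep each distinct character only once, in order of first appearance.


Input: 'lllppuoouooo'
Operation: keep first occurrence of each character
Scan: s[0]='l' new -> keep; s[1]='l' seen -> skip; s[2]='l' seen -> skip; s[3]='p' new -> keep; s[4]='p' seen -> skip; s[5]='u' new -> keep; s[6]='o' new -> keep; s[7]='o' seen -> skip; s[8]='u' seen -> skip; s[9]='o' seen -> skip; s[10]='o' seen -> skip; s[11]='o' seen -> skip
Result: lpuo


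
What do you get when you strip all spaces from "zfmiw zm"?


Input string: 'zfmiw zm'
Operation: remove all spaces
Words: 'zfmiw', 'zm'
Join without spaces: zfmiwzm


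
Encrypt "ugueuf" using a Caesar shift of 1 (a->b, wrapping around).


Input: 'ugueuf', shift = 1
Operation: for each letter, (position + 1) mod 26
Mapping: 'u'(20+1=21)->'v', 'g'(6+1=7)->'h', 'u'(20+1=21)->'v', 'e'(4+1=5)->'f', 'u'(20+1=21)->'v', 'f'(5+1=6)->'g'
Result: vhvfvg


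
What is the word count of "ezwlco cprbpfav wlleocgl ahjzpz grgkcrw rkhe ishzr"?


Input string: 'ezwlco cprbpfav wlleocgl ahjzpz grgkcrw rkhe ishzr'
Operation: split by spaces
Words found: 'ezwlco', 'cprbpfav', 'wlleocgl', 'ahjzpz', 'grgkcrw', 'rkhe', 'ishzr'
Word count: 7


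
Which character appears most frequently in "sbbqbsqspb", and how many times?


Input: 'sbbqbsqspb'
Operation: tally each character
Counts: 'b':4, 'p':1, 'q':2, 's':3
Maximum: 'b' appears 4 times


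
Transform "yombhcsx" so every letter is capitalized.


Input string: 'yombhcsx'
Operation: convert each letter to uppercase
Mapping: 'y'->'Y', 'o'->'O', 'm'->'M', 'b'->'B', 'h'->'H', 'c'->'C', 's'->'S', 'x'->'X'
Result: YOMBHCSX


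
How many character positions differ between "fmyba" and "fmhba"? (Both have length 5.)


String 1: 'fmyba'
String 2: 'fmhba'
Compare each position: pos 0: 'f'=='f', pos 1: 'm'=='m', pos 2: 'y'!='h', pos 3: 'b'=='b', pos 4: 'a'=='a'
Differing positions: 1
Hamming distance: 1


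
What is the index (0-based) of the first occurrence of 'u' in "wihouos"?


Input string: 'wihouos'
Target: 'u'
Scanning left to right: s[0]='w', s[1]='i', s[2]='h', s[3]='o', s[4]='u'
First match at index: 4


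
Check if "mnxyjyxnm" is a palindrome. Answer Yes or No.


Input string: 'mnxyjyxnm'
Reversed: 'mnxyjyxnm'
Compare pairs: s[0]='m' vs s[8]='m' (match), s[1]='n' vs s[7]='n' (match), s[2]='x' vs s[6]='x' (match), s[3]='y' vs s[5]='y' (match)
Palindrome: Yes


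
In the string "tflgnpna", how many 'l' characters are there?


Input string: 'tflgnpna'
Target character: 'l'
Scan each position: s[2]='l'
Matches found at indices: 2
Total: 1


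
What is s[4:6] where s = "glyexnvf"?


Input string: 'glyexnvf'
Operation: slice [4:6]
Extract characters: s[4]='x', s[5]='n'
Result: xn


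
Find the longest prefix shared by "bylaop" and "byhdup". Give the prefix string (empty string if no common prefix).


String 1: 'bylaop'
String 2: 'byhdup'
Compare position by position:
pos 0: 'b' vs 'b' match
pos 1: 'y' vs 'y' match
pos 2: 'l' vs 'h' differ -> stop
Longest common prefix: "by" (length 2)


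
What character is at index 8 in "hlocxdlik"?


Input string: 'hlocxdlik'
Operation: get character at index 8
Index mapping: s[0]='h', s[1]='l', s[2]='o', s[3]='c', s[4]='x', s[5]='d', s[6]='l', s[7]='i', s[8]='k'
Result: 'k'


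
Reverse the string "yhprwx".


Input string: 'yhprwx'
Operation: reverse character order
Original order: 'y' -> 'h' -> 'p' -> 'r' -> 'w' -> 'x'
Reversed order: 'x' -> 'w' -> 'r' -> 'p' -> 'h' -> 'y'
Result: xwrphy


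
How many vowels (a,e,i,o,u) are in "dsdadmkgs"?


Input string: 'dsdadmkgs'
Operation: count vowels (a, e, i, o, u)
Scan: s[0]='d', s[1]='s', s[2]='d', s[3]='a' (vowel), s[4]='d', s[5]='m', s[6]='k', s[7]='g', s[8]='s'
Vowels found: 1
Result: 1


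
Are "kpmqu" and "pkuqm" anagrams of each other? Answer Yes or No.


String 1: 'kpmqu' -> sorted: 'kmpqu'
String 2: 'pkuqm' -> sorted: 'kmpqu'
Compare sorted forms: 'kmpqu' == 'kmpqu'
Anagram: Yes


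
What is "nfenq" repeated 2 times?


Input string: 'nfenq'
Operation: repeat 2 times
Concatenation: 'nfenq' + 'nfenq'
Result: nfenqnfenq


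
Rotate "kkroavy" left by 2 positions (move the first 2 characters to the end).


Input: 'kkroavy', shift = 2
Operation: split at index 2 and swap parts
Front part s[0:2] = 'kk'
Back part s[2:] = 'roavy'
Rotated = back + front = 'roavy' + 'kk'
Result: roavykk


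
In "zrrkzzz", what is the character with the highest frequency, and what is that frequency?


Input: 'zrrkzzz'
Operation: tally each character
Counts: 'k':1, 'r':2, 'z':4
Maximum: 'z' appears 4 times


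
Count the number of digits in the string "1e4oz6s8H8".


Input string: '1e4oz6s8H8'
Operation: count digit characters (0-9)
Scan: '1'(digit), 'e', '4'(digit), 'o', 'z', '6'(digit), 's', '8'(digit), 'H', '8'(digit)
Digits found: 5
Result: 5


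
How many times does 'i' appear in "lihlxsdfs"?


Input string: 'lihlxsdfs'
Target character: 'i'
Scan each position: s[1]='i'
Matches found at indices: 1
Total: 1


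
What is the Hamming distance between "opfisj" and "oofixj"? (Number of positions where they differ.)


String 1: 'opfisj'
String 2: 'oofixj'
Compare each position: pos 0: 'o'=='o', pos 1: 'p'!='o', pos 2: 'f'=='f', pos 3: 'i'=='i', pos 4: 's'!='x', pos 5: 'j'=='j'
Differing positions: 2
Hamming distance: 2


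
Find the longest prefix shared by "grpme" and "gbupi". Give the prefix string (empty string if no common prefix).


String 1: 'grpme'
String 2: 'gbupi'
Compare position by position:
pos 0: 'g' vs 'g' match
pos 1: 'r' vs 'b' differ -> stop
Longest common prefix: "g" (length 1)


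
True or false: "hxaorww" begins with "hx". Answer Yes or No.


Input string: 'hxaorww'
Prefix to check: 'hx'
First 2 characters of input: 'hx'
Match: True
Result: Yes


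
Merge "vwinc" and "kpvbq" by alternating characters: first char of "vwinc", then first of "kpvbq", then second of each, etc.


String 1: 'vwinc'
String 2: 'kpvbq'
Operation: alternate characters
Pairs: 'v'+'k', 'w'+'p', 'i'+'v', 'n'+'b', 'c'+'q'
Result: vkwpivnbcq


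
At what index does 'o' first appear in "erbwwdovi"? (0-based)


Input string: 'erbwwdovi'
Target: 'o'
Scanning left to right: s[0]='e', s[1]='r', s[2]='b', s[3]='w', s[4]='w', s[5]='d', s[6]='o'
First match at index: 6


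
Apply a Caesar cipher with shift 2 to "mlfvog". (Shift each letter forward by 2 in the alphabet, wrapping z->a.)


Input: 'mlfvog', shift = 2
Operation: for each letter, (position + 2) mod 26
Mapping: 'm'(12+2=14)->'o', 'l'(11+2=13)->'n', 'f'(5+2=7)->'h', 'v'(21+2=23)->'x', 'o'(14+2=16)->'q', 'g'(6+2=8)->'i'
Result: onhxqi


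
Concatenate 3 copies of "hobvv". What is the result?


Input string: 'hobvv'
Operation: repeat 3 times
Concatenation: 'hobvv' + 'hobvv' + 'hobvv'
Result: hobvvhobvvhobvv


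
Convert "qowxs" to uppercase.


Input string: 'qowxs'
Operation: convert each letter to uppercase
Mapping: 'q'->'Q', 'o'->'O', 'w'->'W', 'x'->'X', 's'->'S'
Result: QOWXS


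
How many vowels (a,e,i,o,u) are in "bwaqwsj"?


Input string: 'bwaqwsj'
Operation: count vowels (a, e, i, o, u)
Scan: s[0]='b', s[1]='w', s[2]='a' (vowel), s[3]='q', s[4]='w', s[5]='s', s[6]='j'
Vowels found: 1
Result: 1


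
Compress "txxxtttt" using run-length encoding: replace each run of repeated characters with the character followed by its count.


Input: 'txxxtttt'
Operation: identify consecutive runs
Runs: 't' -> t1, 'xxx' -> x3, 'tttt' -> t4
Encoded: t1x3t4


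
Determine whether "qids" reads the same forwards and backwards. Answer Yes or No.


Input string: 'qids'
Reversed: 'sdiq'
Compare pairs: s[0]='q' vs s[3]='s' (mismatch), s[1]='i' vs s[2]='d' (mismatch)
Palindrome: No


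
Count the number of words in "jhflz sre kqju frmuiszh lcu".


Input string: 'jhflz sre kqju frmuiszh lcu'
Operation: split by spaces
Words found: 'jhflz', 'sre', 'kqju', 'frmuiszh', 'lcu'
Word count: 5


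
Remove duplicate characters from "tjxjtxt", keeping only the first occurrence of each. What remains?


Input: 'tjxjtxt'
Operation: keep first occurrence of each character
Scan: s[0]='t' new -> keep; s[1]='j' new -> keep; s[2]='x' new -> keep; s[3]='j' seen -> skip; s[4]='t' seen -> skip; s[5]='x' seen -> skip; s[6]='t' seen -> skip
Result: tjx


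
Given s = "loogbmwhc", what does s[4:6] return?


Input string: 'loogbmwhc'
Operation: slice [4:6]
Extract characters: s[4]='b', s[5]='m'
Result: bm


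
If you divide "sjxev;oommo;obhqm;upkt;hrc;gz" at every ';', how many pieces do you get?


Input string: 'sjxev;oommo;obhqm;upkt;hrc;gz'
Delimiter: ';'
Split result: 'sjxev', 'oommo', 'obhqm', 'upkt', 'hrc', 'gz'
Number of parts: 6


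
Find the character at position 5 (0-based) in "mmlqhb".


Input string: 'mmlqhb'
Operation: get character at index 5
Index mapping: s[0]='m', s[1]='m', s[2]='l', s[3]='q', s[4]='h', s[5]='b'
Result: 'b'


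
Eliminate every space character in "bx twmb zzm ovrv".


Input string: 'bx twmb zzm ovrv'
Operation: remove all spaces
Words: 'bx', 'twmb', 'zzm', 'ovrv'
Join without spaces: bxtwmbzzmovrv


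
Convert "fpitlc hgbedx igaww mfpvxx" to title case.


Input string: 'fpitlc hgbedx igaww mfpvxx'
Operation: capitalize first letter of each word
Word transformations: 'fpitlc'->'Fpitlc', 'hgbedx'->'Hgbedx', 'igaww'->'Igaww', 'mfpvxx'->'Mfpvxx'
Result: Fpitlc Hgbedx Igaww Mfpvxx


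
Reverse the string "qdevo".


Input string: 'qdevo'
Operation: reverse character order
Original order: 'q' -> 'd' -> 'e' -> 'v' -> 'o'
Reversed order: 'o' -> 'v' -> 'e' -> 'd' -> 'q'
Result: ovedq


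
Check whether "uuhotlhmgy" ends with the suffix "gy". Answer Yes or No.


Input string: 'uuhotlhmgy'
Suffix to check: 'gy'
Last 2 characters of input: 'gy'
Match: True
Result: Yes


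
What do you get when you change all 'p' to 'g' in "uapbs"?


Input string: 'uapbs'
Operation: replace 'p' with 'g'
Positions of 'p': 2
After replacement: uagbs


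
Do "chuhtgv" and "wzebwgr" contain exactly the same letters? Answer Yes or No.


String 1: 'chuhtgv' -> sorted: 'cghhtuv'
String 2: 'wzebwgr' -> sorted: 'begrwwz'
Compare sorted forms: 'cghhtuv' != 'begrwwz'
Anagram: No


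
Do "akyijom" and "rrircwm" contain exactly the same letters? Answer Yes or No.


String 1: 'akyijom' -> sorted: 'aijkmoy'
String 2: 'rrircwm' -> sorted: 'cimrrrw'
Compare sorted forms: 'aijkmoy' != 'cimrrrw'
Anagram: No


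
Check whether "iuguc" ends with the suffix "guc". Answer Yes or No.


Input string: 'iuguc'
Suffix to check: 'guc'
Last 3 characters of input: 'guc'
Match: True
Result: Yes


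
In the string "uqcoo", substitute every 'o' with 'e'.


Input string: 'uqcoo'
Operation: replace 'o' with 'e'
Positions of 'o': 3, 4
After replacement: uqcee


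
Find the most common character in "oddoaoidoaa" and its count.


Input: 'oddoaoidoaa'
Operation: tally each character
Counts: 'a':3, 'd':3, 'i':1, 'o':4
Maximum: 'o' appears 4 times


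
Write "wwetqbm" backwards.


Input string: 'wwetqbm'
Operation: reverse character order
Original order: 'w' -> 'w' -> 'e' -> 't' -> 'q' -> 'b' -> 'm'
Reversed order: 'm' -> 'b' -> 'q' -> 't' -> 'e' -> 'w' -> 'w'
Result: mbqteww


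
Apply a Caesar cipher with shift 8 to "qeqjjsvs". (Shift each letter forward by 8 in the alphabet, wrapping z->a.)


Input: 'qeqjjsvs', shift = 8
Operation: for each letter, (position + 8) mod 26
Mapping: 'q'(16+8=24)->'y', 'e'(4+8=12)->'m', 'q'(16+8=24)->'y', 'j'(9+8=17)->'r', 'j'(9+8=17)->'r', 's'(18+8=26, 26 mod 26=0)->'a', 'v'(21+8=29, 29 mod 26=3)->'d', 's'(18+8=26, 26 mod 26=0)->'a'
Result: ymyrrada


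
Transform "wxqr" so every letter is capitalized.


Input string: 'wxqr'
Operation: convert each letter to uppercase
Mapping: 'w'->'W', 'x'->'X', 'q'->'Q', 'r'->'R'
Result: WXQR


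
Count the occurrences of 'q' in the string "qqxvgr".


Input string: 'qqxvgr'
Target character: 'q'
Scan each position: s[0]='q', s[1]='q'
Matches found at indices: 0, 1
Total: 2


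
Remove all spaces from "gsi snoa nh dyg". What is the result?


Input string: 'gsi snoa nh dyg'
Operation: remove all spaces
Words: 'gsi', 'snoa', 'nh', 'dyg'
Join without spaces: gsisnoanhdyg


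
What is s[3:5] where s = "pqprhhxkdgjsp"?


Input string: 'pqprhhxkdgjsp'
Operation: slice [3:5]
Extract characters: s[3]='r', s[4]='h'
Result: rh


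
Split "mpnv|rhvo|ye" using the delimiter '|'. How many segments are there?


Input string: 'mpnv|rhvo|ye'
Delimiter: '|'
Split result: 'mpnv', 'rhvo', 'ye'
Number of parts: 3


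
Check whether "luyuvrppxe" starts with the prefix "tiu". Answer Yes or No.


Input string: 'luyuvrppxe'
Prefix to check: 'tiu'
First 3 characters of input: 'luy'
Match: False
Result: No


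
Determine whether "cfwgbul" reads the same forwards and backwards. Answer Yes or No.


Input string: 'cfwgbul'
Reversed: 'lubgwfc'
Compare pairs: s[0]='c' vs s[6]='l' (mismatch), s[1]='f' vs s[5]='u' (mismatch), s[2]='w' vs s[4]='b' (mismatch)
Palindrome: No


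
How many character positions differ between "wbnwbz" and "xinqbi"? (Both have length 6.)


String 1: 'wbnwbz'
String 2: 'xinqbi'
Compare each position: pos 0: 'w'!='x', pos 1: 'b'!='i', pos 2: 'n'=='n', pos 3: 'w'!='q', pos 4: 'b'=='b', pos 5: 'z'!='i'
Differing positions: 4
Hamming distance: 4


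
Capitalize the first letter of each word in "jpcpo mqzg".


Input string: 'jpcpo mqzg'
Operation: capitalize first letter of each word
Word transformations: 'jpcpo'->'Jpcpo', 'mqzg'->'Mqzg'
Result: Jpcpo Mqzg


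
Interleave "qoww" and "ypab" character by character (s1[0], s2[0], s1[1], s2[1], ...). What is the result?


String 1: 'qoww'
String 2: 'ypab'
Operation: alternate characters
Pairs: 'q'+'y', 'o'+'p', 'w'+'a', 'w'+'b'
Result: qyopwawb


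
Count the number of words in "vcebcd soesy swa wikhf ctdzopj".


Input string: 'vcebcd soesy swa wikhf ctdzopj'
Operation: split by spaces
Words found: 'vcebcd', 'soesy', 'swa', 'wikhf', 'ctdzopj'
Word count: 5


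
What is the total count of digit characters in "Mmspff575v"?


Input string: 'Mmspff575v'
Operation: count digit characters (0-9)
Scan: 'M', 'm', 's', 'p', 'f', 'f', '5'(digit), '7'(digit), '5'(digit), 'v'
Digits found: 3
Result: 3


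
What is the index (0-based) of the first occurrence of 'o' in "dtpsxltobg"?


Input string: 'dtpsxltobg'
Target: 'o'
Scanning left to right: s[0]='d', s[1]='t', s[2]='p', s[3]='s', s[4]='x', s[5]='l', s[6]='t', s[7]='o'
First match at index: 7


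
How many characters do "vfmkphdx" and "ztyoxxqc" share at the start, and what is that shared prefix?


String 1: 'vfmkphdx'
String 2: 'ztyoxxqc'
Compare position by position:
pos 0: 'v' vs 'z' differ -> stop
Longest common prefix: "" (length 0)


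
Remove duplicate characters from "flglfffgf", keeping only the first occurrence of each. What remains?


Input: 'flglfffgf'
Operation: keep first occurrence of each character
Scan: s[0]='f' new -> keep; s[1]='l' new -> keep; s[2]='g' new -> keep; s[3]='l' seen -> skip; s[4]='f' seen -> skip; s[5]='f' seen -> skip; s[6]='f' seen -> skip; s[7]='g' seen -> skip; s[8]='f' seen -> skip
Result: flg


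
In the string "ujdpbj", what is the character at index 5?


Input string: 'ujdpbj'
Operation: get character at index 5
Index mapping: s[0]='u', s[1]='j', s[2]='d', s[3]='p', s[4]='b', s[5]='j'
Result: 'j'


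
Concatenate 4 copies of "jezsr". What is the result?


Input string: 'jezsr'
Operation: repeat 4 times
Concatenation: 'jezsr' + 'jezsr' + 'jezsr' + 'jezsr'
Result: jezsrjezsrjezsrjezsr


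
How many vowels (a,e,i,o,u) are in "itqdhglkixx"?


Input string: 'itqdhglkixx'
Operation: count vowels (a, e, i, o, u)
Scan: s[0]='i' (vowel), s[1]='t', s[2]='q', s[3]='d', s[4]='h', s[5]='g', s[6]='l', s[7]='k', s[8]='i' (vowel), s[9]='x', s[10]='x'
Vowels found: 2
Result: 2


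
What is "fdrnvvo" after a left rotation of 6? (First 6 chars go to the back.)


Input: 'fdrnvvo', shift = 6
Operation: split at index 6 and swap parts
Front part s[0:6] = 'fdrnvv'
Back part s[6:] = 'o'
Rotated = back + front = 'o' + 'fdrnvv'
Result: ofdrnvv


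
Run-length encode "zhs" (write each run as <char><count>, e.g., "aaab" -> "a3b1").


Input: 'zhs'
Operation: identify consecutive runs
Runs: 'z' -> z1, 'h' -> h1, 's' -> s1
Encoded: z1h1s1


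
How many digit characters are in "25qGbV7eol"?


Input string: '25qGbV7eol'
Operation: count digit characters (0-9)
Scan: '2'(digit), '5'(digit), 'q', 'G', 'b', 'V', '7'(digit), 'e', 'o', 'l'
Digits found: 3
Result: 3


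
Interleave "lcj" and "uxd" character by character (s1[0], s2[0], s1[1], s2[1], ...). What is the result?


String 1: 'lcj'
String 2: 'uxd'
Operation: alternate characters
Pairs: 'l'+'u', 'c'+'x', 'j'+'d'
Result: lucxjd


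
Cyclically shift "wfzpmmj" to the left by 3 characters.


Input: 'wfzpmmj', shift = 3
Operation: split at index 3 and swap parts
Front part s[0:3] = 'wfz'
Back part s[3:] = 'pmmj'
Rotated = back + front = 'pmmj' + 'wfz'
Result: pmmjwfz


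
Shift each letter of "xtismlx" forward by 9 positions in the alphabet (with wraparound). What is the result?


Input: 'xtismlx', shift = 9
Operation: for each letter, (position + 9) mod 26
Mapping: 'x'(23+9=32, 32 mod 26=6)->'g', 't'(19+9=28, 28 mod 26=2)->'c', 'i'(8+9=17)->'r', 's'(18+9=27, 27 mod 26=1)->'b', 'm'(12+9=21)->'v', 'l'(11+9=20)->'u', 'x'(23+9=32, 32 mod 26=6)->'g'
Result: gcrbvug


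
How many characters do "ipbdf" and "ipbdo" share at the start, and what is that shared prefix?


String 1: 'ipbdf'
String 2: 'ipbdo'
Compare position by position:
pos 0: 'i' vs 'i' match
pos 1: 'p' vs 'p' match
pos 2: 'b' vs 'b' match
pos 3: 'd' vs 'd' match
pos 4: 'f' vs 'o' differ -> stop
Longest common prefix: "ipbd" (length 4)


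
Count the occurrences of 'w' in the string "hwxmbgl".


Input string: 'hwxmbgl'
Target character: 'w'
Scan each position: s[1]='w'
Matches found at indices: 1
Total: 1


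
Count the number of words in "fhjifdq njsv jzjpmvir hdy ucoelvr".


Input string: 'fhjifdq njsv jzjpmvir hdy ucoelvr'
Operation: split by spaces
Words found: 'fhjifdq', 'njsv', 'jzjpmvir', 'hdy', 'ucoelvr'
Word count: 5


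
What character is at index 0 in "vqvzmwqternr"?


Input string: 'vqvzmwqternr'
Operation: get character at index 0
Index mapping: s[0]='v'
Result: 'v'


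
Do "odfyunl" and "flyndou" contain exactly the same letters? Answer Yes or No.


String 1: 'odfyunl' -> sorted: 'dflnouy'
String 2: 'flyndou' -> sorted: 'dflnouy'
Compare sorted forms: 'dflnouy' == 'dflnouy'
Anagram: Yes


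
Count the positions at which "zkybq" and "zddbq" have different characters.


String 1: 'zkybq'
String 2: 'zddbq'
Compare each position: pos 0: 'z'=='z', pos 1: 'k'!='d', pos 2: 'y'!='d', pos 3: 'b'=='b', pos 4: 'q'=='q'
Differing positions: 2
Hamming distance: 2


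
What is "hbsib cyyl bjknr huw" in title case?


Input string: 'hbsib cyyl bjknr huw'
Operation: capitalize first letter of each word
Word transformations: 'hbsib'->'Hbsib', 'cyyl'->'Cyyl', 'bjknr'->'Bjknr', 'huw'->'Huw'
Result: Hbsib Cyyl Bjknr Huw


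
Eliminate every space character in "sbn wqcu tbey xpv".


Input string: 'sbn wqcu tbey xpv'
Operation: remove all spaces
Words: 'sbn', 'wqcu', 'tbey', 'xpv'
Join without spaces: sbnwqcutbeyxpv


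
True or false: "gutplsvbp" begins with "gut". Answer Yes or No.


Input string: 'gutplsvbp'
Prefix to check: 'gut'
First 3 characters of input: 'gut'
Match: True
Result: Yes


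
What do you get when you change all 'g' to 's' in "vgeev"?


Input string: 'vgeev'
Operation: replace 'g' with 's'
Positions of 'g': 1
After replacement: vseev


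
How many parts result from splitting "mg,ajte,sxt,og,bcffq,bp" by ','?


Input string: 'mg,ajte,sxt,og,bcffq,bp'
Delimiter: ','
Split result: 'mg', 'ajte', 'sxt', 'og', 'bcffq', 'bp'
Number of parts: 6


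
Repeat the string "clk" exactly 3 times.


Input string: 'clk'
Operation: repeat 3 times
Concatenation: 'clk' + 'clk' + 'clk'
Result: clkclkclk


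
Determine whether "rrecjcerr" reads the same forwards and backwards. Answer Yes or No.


Input string: 'rrecjcerr'
Reversed: 'rrecjcerr'
Compare pairs: s[0]='r' vs s[8]='r' (match), s[1]='r' vs s[7]='r' (match), s[2]='e' vs s[6]='e' (match), s[3]='c' vs s[5]='c' (match)
Palindrome: Yes


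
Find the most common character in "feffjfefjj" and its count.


Input: 'feffjfefjj'
Operation: tally each character
Counts: 'e':2, 'f':5, 'j':3
Maximum: 'f' appears 5 times


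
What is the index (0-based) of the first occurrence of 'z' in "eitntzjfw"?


Input string: 'eitntzjfw'
Target: 'z'
Scanning left to right: s[0]='e', s[1]='i', s[2]='t', s[3]='n', s[4]='t', s[5]='z'
First match at index: 5


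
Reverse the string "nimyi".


Input string: 'nimyi'
Operation: reverse character order
Original order: 'n' -> 'i' -> 'm' -> 'y' -> 'i'
Reversed order: 'i' -> 'y' -> 'm' -> 'i' -> 'n'
Result: iymin


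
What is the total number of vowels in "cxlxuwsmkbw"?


Input string: 'cxlxuwsmkbw'
Operation: count vowels (a, e, i, o, u)
Scan: s[0]='c', s[1]='x', s[2]='l', s[3]='x', s[4]='u' (vowel), s[5]='w', s[6]='s', s[7]='m', s[8]='k', s[9]='b', s[10]='w'
Vowels found: 1
Result: 1


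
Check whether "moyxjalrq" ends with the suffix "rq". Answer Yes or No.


Input string: 'moyxjalrq'
Suffix to check: 'rq'
Last 2 characters of input: 'rq'
Match: True
Result: Yes


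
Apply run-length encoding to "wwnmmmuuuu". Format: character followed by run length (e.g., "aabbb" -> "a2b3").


Input: 'wwnmmmuuuu'
Operation: identify consecutive runs
Runs: 'ww' -> w2, 'n' -> n1, 'mmm' -> m3, 'uuuu' -> u4
Encoded: w2n1m3u4


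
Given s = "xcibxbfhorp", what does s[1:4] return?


Input string: 'xcibxbfhorp'
Operation: slice [1:4]
Extract characters: s[1]='c', s[2]='i', s[3]='b'
Result: cib


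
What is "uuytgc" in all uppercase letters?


Input string: 'uuytgc'
Operation: convert each letter to uppercase
Mapping: 'u'->'U', 'u'->'U', 'y'->'Y', 't'->'T', 'g'->'G', 'c'->'C'
Result: UUYTGC


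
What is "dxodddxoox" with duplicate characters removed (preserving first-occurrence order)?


Input: 'dxodddxoox'
Operation: keep first occurrence of each character
Scan: s[0]='d' new -> keep; s[1]='x' new -> keep; s[2]='o' new -> keep; s[3]='d' seen -> skip; s[4]='d' seen -> skip; s[5]='d' seen -> skip; s[6]='x' seen -> skip; s[7]='o' seen -> skip; s[8]='o' seen -> skip; s[9]='x' seen -> skip
Result: dxo


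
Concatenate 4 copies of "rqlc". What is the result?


Input string: 'rqlc'
Operation: repeat 4 times
Concatenation: 'rqlc' + 'rqlc' + 'rqlc' + 'rqlc'
Result: rqlcrqlcrqlcrqlc


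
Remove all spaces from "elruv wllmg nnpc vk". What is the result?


Input string: 'elruv wllmg nnpc vk'
Operation: remove all spaces
Words: 'elruv', 'wllmg', 'nnpc', 'vk'
Join without spaces: elruvwllmgnnpcvk


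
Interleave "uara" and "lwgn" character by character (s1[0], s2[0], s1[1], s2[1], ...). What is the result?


String 1: 'uara'
String 2: 'lwgn'
Operation: alternate characters
Pairs: 'u'+'l', 'a'+'w', 'r'+'g', 'a'+'n'
Result: ulawrgan


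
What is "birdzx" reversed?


Input string: 'birdzx'
Operation: reverse character order
Original order: 'b' -> 'i' -> 'r' -> 'd' -> 'z' -> 'x'
Reversed order: 'x' -> 'z' -> 'd' -> 'r' -> 'i' -> 'b'
Result: xzdrib


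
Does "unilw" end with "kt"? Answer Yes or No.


Input string: 'unilw'
Suffix to check: 'kt'
Last 2 characters of input: 'lw'
Match: False
Result: No
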